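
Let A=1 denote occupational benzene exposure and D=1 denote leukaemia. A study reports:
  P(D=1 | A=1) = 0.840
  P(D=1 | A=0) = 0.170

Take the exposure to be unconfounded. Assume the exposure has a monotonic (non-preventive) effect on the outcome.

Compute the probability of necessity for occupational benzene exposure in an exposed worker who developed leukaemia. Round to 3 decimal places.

Let p₁ = 0.84, p₀ = 0.17.
Under exogeneity and monotonicity, PN = (p₁ − p₀) / p₁.
PN = (0.84 − 0.17) / 0.84 = 0.67 / 0.84 ≈ 0.7976

PN ≈ 0.798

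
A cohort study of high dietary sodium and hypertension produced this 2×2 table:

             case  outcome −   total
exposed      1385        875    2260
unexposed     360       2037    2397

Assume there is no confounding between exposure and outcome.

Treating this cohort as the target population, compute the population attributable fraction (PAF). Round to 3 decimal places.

PAF ≈ 0.599

p₁ = P(outcome | exposed) = 1385/2260 = 0.61283
p₀ = P(outcome | unexposed) = 360/2397 = 0.15019
Exposure prevalence π = 2260/4657 = 0.48529; overall risk P(Y=1) = 0.3747.
Under exogeneity, PAF = [P(Y=1) − p₀]/P(Y=1).
PAF = (0.3747 − 0.15019) / 0.3747 ≈ 0.5992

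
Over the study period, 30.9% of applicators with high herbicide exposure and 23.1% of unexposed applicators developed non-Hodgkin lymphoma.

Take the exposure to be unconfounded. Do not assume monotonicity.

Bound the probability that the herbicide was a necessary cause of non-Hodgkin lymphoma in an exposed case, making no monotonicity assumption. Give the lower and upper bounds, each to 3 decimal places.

0.252 ≤ PN ≤ 1.000

p₁ = 0.309, p₀ = 0.231.
Under exogeneity alone the bounds on PN are max{0,(p₁−p₀)/p₁} ≤ PN ≤ min{1,(1−p₀)/p₁}.
  lower = (p₁ − p₀)/p₁ = 0.078 / 0.309 ≈ 0.2524
  upper = min{1, (1 − p₀)/p₁} = 0.769 / 0.309 ≈ 2.4887 → capped at 1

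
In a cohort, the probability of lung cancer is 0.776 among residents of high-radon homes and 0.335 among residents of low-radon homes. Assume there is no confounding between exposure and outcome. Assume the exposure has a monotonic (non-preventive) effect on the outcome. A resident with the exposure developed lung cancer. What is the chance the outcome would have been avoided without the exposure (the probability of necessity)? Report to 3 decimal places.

Let p₁ = 0.776, p₀ = 0.335.
Under exogeneity and monotonicity, PN = (p₁ − p₀) / p₁.
PN = (0.776 − 0.335) / 0.776 = 0.441 / 0.776 ≈ 0.5683

PN ≈ 0.568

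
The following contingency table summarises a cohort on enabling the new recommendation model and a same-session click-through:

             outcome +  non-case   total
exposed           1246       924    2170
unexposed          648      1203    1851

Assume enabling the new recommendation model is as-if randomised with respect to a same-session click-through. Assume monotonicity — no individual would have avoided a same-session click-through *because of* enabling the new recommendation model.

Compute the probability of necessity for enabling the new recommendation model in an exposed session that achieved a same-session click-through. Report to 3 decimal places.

PN ≈ 0.390

p₁ = P(outcome | exposed) = 1246/2170 = 0.57419
p₀ = P(outcome | unexposed) = 648/1851 = 0.35008
Under exogeneity and monotonicity, PN = (p₁ − p₀) / p₁.
PN = (0.57419 − 0.35008) / 0.57419 = 0.22411 / 0.57419 ≈ 0.3903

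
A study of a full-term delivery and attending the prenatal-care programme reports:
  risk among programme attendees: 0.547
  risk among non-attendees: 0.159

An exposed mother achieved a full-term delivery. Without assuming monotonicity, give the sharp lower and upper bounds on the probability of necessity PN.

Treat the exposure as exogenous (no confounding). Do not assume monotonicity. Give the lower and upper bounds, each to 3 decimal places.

0.709 ≤ PN ≤ 1.000

Let p₁ = 0.547, p₀ = 0.159.
Under exogeneity alone the bounds on PN are max{0,(p₁−p₀)/p₁} ≤ PN ≤ min{1,(1−p₀)/p₁}.
  lower = (p₁ − p₀)/p₁ = 0.388 / 0.547 ≈ 0.7093
  upper = min{1, (1 − p₀)/p₁} = 0.841 / 0.547 ≈ 1.5375 → capped at 1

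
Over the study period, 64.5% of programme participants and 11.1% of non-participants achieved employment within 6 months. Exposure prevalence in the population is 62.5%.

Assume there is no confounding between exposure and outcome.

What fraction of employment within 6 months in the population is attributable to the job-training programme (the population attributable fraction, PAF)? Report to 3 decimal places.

p₁ = 0.645, p₀ = 0.111.
Overall risk P(Y=1) = π·p₁ + (1−π)·p₀ = 0.625×0.645 + 0.375×0.111 = 0.44475.
Under exogeneity, PAF = [P(Y=1) − p₀] / P(Y=1).
PAF = (0.44475 − 0.111) / 0.44475 ≈ 0.7504

PAF ≈ 0.750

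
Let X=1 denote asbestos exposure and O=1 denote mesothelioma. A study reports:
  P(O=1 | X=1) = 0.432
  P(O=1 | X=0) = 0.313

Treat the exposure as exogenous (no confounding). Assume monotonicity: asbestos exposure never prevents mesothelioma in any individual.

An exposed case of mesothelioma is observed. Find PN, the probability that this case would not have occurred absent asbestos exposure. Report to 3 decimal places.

PN ≈ 0.275

Let p₁ = 0.432, p₀ = 0.313.
Under exogeneity and monotonicity, PN = (p₁ − p₀) / p₁.
PN = (0.432 − 0.313) / 0.432 = 0.119 / 0.432 ≈ 0.2755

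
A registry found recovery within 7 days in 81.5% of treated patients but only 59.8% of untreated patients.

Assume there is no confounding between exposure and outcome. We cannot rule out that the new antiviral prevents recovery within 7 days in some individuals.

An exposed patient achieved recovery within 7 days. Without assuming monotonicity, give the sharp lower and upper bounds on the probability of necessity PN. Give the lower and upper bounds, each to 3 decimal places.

p₁ = 0.815, p₀ = 0.598.
Under exogeneity alone the bounds on PN are max{0,(p₁−p₀)/p₁} ≤ PN ≤ min{1,(1−p₀)/p₁}.
  lower = (p₁ − p₀)/p₁ = 0.217 / 0.815 ≈ 0.2663
  upper = min{1, (1 − p₀)/p₁} = 0.402 / 0.815 ≈ 0.4933

0.266 ≤ PN ≤ 0.493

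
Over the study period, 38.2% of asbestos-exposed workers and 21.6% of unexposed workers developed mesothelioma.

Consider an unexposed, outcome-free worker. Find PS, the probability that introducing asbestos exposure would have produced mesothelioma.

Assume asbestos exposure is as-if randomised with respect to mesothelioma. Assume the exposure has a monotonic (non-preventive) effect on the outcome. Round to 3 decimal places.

PS ≈ 0.212

p₁ = 0.382, p₀ = 0.216.
Under exogeneity and monotonicity, PS = (p₁ − p₀) / (1 − p₀).
PS = (0.382 − 0.216) / (1 − 0.216) = 0.166 / 0.784 ≈ 0.2117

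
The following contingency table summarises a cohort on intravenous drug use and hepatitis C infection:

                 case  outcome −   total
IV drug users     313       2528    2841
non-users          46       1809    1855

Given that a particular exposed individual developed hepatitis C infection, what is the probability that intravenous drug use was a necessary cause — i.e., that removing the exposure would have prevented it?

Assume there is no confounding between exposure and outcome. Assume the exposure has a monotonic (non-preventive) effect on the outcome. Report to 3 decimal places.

p₁ = P(outcome | exposed) = 313/2841 = 0.11017
p₀ = P(outcome | unexposed) = 46/1855 = 0.024798
Under exogeneity and monotonicity, PN = (p₁ − p₀)/p₁.
PN = (0.11017 − 0.024798) / 0.11017 ≈ 0.7749

PN ≈ 0.775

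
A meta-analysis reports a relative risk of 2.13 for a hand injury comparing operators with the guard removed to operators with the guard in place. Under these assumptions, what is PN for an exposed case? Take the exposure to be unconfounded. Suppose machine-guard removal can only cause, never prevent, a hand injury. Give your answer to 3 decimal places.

Under exogeneity and monotonicity, PN = (RR − 1) / RR = 1 − 1/RR.
PN = (2.13 − 1) / 2.13 = 1.13 / 2.13 ≈ 0.5305

PN ≈ 0.531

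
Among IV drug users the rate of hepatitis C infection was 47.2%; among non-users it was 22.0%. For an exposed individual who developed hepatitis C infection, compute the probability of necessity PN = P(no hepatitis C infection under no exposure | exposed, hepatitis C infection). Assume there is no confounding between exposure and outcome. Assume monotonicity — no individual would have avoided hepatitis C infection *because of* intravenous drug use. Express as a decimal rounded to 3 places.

p₁ = 0.472, p₀ = 0.22.
Under exogeneity and monotonicity, PN = (p₁ − p₀) / p₁.
PN = (0.472 − 0.22) / 0.472 = 0.252 / 0.472 ≈ 0.5339

PN ≈ 0.534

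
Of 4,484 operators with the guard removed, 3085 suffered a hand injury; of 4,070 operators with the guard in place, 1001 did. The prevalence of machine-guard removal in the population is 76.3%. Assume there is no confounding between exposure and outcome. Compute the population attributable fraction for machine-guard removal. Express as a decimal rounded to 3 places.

p₁ = P(outcome | exposed) = 3085/4484 = 0.688
p₀ = P(outcome | unexposed) = 1001/4070 = 0.24595
Overall risk P(Y=1) = π·p₁ + (1−π)·p₀ = 0.763×0.688 + 0.237×0.24595 = 0.58323.
Under exogeneity, PAF = [P(Y=1) − p₀] / P(Y=1).
PAF = (0.58323 − 0.24595) / 0.58323 ≈ 0.5783

PAF ≈ 0.578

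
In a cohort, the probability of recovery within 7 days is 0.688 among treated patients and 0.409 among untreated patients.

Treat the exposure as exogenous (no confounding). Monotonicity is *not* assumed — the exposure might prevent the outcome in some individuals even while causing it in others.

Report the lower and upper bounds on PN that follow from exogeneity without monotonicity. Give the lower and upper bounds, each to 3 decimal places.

Let p₁ = 0.688, p₀ = 0.409.
Under exogeneity alone the bounds on PN are max{0,(p₁−p₀)/p₁} ≤ PN ≤ min{1,(1−p₀)/p₁}.
  lower = (p₁ − p₀)/p₁ = 0.279 / 0.688 ≈ 0.4055
  upper = min{1, (1 − p₀)/p₁} = 0.591 / 0.688 ≈ 0.8590

0.406 ≤ PN ≤ 0.859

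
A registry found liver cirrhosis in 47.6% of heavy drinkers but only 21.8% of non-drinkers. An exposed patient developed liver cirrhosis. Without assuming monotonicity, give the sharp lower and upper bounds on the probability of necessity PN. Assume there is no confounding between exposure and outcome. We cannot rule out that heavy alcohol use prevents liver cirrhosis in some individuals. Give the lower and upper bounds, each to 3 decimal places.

0.542 ≤ PN ≤ 1.000

p₁ = 0.476, p₀ = 0.218.
Under exogeneity alone the bounds on PN are max{0,(p₁−p₀)/p₁} ≤ PN ≤ min{1,(1−p₀)/p₁}.
  lower = (p₁ − p₀)/p₁ = 0.258 / 0.476 ≈ 0.5420
  upper = min{1, (1 − p₀)/p₁} = 0.782 / 0.476 ≈ 1.6429 → capped at 1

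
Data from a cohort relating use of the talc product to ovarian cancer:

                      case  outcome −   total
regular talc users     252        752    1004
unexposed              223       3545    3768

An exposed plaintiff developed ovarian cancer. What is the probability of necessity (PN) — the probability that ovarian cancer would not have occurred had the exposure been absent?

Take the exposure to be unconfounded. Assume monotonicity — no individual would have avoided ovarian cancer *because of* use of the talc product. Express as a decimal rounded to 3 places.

PN ≈ 0.764

p₁ = P(outcome | exposed) = 252/1004 = 0.251
p₀ = P(outcome | unexposed) = 223/3768 = 0.059183
Under exogeneity and monotonicity, PN = (p₁ − p₀)/p₁.
PN = (0.251 − 0.059183) / 0.251 ≈ 0.7642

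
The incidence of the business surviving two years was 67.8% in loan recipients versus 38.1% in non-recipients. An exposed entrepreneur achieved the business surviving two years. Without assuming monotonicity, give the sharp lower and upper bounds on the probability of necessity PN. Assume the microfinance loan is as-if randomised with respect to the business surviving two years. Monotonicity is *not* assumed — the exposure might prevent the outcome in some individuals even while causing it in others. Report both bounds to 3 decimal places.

0.438 ≤ PN ≤ 0.913

p₁ = 0.678, p₀ = 0.381.
Under exogeneity alone the bounds on PN are max{0,(p₁−p₀)/p₁} ≤ PN ≤ min{1,(1−p₀)/p₁}.
  lower = (p₁ − p₀)/p₁ = 0.297 / 0.678 ≈ 0.4381
  upper = min{1, (1 − p₀)/p₁} = 0.619 / 0.678 ≈ 0.9130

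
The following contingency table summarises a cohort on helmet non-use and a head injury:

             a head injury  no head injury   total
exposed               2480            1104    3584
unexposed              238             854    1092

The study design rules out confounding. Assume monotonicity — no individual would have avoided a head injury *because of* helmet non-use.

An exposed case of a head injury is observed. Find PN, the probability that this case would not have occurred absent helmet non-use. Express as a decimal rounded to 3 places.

p₁ = P(outcome | exposed) = 2480/3584 = 0.69196
p₀ = P(outcome | unexposed) = 238/1092 = 0.21795
Under exogeneity and monotonicity, PN = (p₁ − p₀)/p₁.
PN = (0.69196 − 0.21795) / 0.69196 ≈ 0.6850

PN ≈ 0.685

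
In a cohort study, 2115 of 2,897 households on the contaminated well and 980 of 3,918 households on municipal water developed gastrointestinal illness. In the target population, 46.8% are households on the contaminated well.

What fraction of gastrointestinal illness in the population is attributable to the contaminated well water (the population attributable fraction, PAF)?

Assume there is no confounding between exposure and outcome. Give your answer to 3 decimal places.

p₁ = P(outcome | exposed) = 2115/2897 = 0.73007
p₀ = P(outcome | unexposed) = 980/3918 = 0.25013
Overall risk P(Y=1) = π·p₁ + (1−π)·p₀ = 0.468×0.73007 + 0.532×0.25013 = 0.47474.
Under exogeneity, PAF = [P(Y=1) − p₀] / P(Y=1).
PAF = (0.47474 − 0.25013) / 0.47474 ≈ 0.4731

PAF ≈ 0.473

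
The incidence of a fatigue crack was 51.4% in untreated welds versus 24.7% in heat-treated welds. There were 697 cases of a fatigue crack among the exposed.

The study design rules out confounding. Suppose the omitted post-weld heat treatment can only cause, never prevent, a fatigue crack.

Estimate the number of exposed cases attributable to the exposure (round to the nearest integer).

about 362 cases

p₁ = 0.514, p₀ = 0.247.
PN = (p₁ − p₀)/p₁ = (0.514 − 0.247) / 0.514 ≈ 0.51946.
Attributable cases ≈ PN × (exposed cases) = 0.51946 × 697 ≈ 362.06.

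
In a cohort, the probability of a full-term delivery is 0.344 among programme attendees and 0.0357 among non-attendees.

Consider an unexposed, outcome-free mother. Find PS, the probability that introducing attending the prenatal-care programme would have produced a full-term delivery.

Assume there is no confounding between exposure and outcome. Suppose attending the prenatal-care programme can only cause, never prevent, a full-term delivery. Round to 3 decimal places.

Let p₁ = 0.344, p₀ = 0.0357.
Under exogeneity and monotonicity, PS = (p₁ − p₀) / (1 − p₀).
PS = (0.344 − 0.0357) / (1 − 0.0357) = 0.3083 / 0.9643 ≈ 0.3197

PS ≈ 0.320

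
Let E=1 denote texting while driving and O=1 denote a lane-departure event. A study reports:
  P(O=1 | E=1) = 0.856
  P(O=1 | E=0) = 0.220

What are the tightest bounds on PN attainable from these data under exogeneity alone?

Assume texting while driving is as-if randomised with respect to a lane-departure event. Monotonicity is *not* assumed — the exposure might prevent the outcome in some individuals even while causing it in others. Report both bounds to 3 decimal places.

Let p₁ = 0.856, p₀ = 0.22.
Under exogeneity alone the bounds on PN are max{0,(p₁−p₀)/p₁} ≤ PN ≤ min{1,(1−p₀)/p₁}.
  lower = (p₁ − p₀)/p₁ = 0.636 / 0.856 ≈ 0.7430
  upper = min{1, (1 − p₀)/p₁} = 0.78 / 0.856 ≈ 0.9112

0.743 ≤ PN ≤ 0.911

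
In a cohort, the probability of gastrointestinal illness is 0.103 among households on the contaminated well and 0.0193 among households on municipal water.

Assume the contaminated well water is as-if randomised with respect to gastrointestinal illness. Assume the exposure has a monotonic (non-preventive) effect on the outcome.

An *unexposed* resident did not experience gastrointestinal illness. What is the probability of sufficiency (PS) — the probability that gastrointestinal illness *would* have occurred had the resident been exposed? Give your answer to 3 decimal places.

PS ≈ 0.085

Let p₁ = 0.103, p₀ = 0.0193.
Under exogeneity and monotonicity, PS = (p₁ − p₀) / (1 − p₀).
PS = (0.103 − 0.0193) / (1 − 0.0193) = 0.0837 / 0.9807 ≈ 0.0853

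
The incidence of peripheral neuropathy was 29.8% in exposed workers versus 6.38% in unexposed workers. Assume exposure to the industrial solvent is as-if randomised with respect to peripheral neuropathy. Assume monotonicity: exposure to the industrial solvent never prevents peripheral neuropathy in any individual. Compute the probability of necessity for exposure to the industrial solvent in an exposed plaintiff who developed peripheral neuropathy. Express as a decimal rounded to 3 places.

p₁ = 0.298, p₀ = 0.0638.
Under exogeneity and monotonicity, PN = (p₁ − p₀) / p₁.
PN = (0.298 − 0.0638) / 0.298 = 0.2342 / 0.298 ≈ 0.7859

PN ≈ 0.786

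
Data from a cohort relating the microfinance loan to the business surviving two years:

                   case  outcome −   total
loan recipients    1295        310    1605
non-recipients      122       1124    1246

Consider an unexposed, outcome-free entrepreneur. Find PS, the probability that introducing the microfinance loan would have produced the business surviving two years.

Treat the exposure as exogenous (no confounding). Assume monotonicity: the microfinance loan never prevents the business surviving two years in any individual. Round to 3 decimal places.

p₁ = P(outcome | exposed) = 1295/1605 = 0.80685
p₀ = P(outcome | unexposed) = 122/1246 = 0.097913
Under exogeneity and monotonicity, PS = (p₁ − p₀)/(1 − p₀).
PS = (0.80685 − 0.097913) / 0.90209 ≈ 0.7859

PS ≈ 0.786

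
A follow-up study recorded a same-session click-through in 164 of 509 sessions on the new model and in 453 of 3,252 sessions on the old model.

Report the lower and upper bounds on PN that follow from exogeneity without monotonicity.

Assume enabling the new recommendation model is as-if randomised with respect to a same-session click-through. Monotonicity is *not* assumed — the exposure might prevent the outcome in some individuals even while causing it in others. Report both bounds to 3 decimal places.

0.568 ≤ PN ≤ 1.000

p₁ = P(outcome | exposed) = 164/509 = 0.3222
p₀ = P(outcome | unexposed) = 453/3252 = 0.1393
Under exogeneity alone the bounds on PN are max{0,(p₁−p₀)/p₁} ≤ PN ≤ min{1,(1−p₀)/p₁}.
  lower = (p₁ − p₀)/p₁ = 0.1829 / 0.3222 ≈ 0.5677
  upper = min{1, (1 − p₀)/p₁} = 0.8607 / 0.3222 ≈ 2.6713 → capped at 1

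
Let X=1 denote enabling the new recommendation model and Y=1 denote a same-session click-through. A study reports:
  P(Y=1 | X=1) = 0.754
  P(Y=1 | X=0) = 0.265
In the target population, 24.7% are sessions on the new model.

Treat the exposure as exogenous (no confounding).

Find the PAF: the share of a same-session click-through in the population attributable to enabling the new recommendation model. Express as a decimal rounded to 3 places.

Let p₁ = 0.754, p₀ = 0.265.
Overall risk P(Y=1) = π·p₁ + (1−π)·p₀ = 0.247×0.754 + 0.753×0.265 = 0.38578.
Under exogeneity, PAF = [P(Y=1) − p₀] / P(Y=1).
PAF = (0.38578 − 0.265) / 0.38578 ≈ 0.3131

PAF ≈ 0.313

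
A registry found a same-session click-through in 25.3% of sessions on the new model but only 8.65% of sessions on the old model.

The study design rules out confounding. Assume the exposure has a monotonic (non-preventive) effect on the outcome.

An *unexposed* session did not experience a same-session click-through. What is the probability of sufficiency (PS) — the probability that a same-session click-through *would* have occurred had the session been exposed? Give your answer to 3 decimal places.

PS ≈ 0.182

p₁ = 0.253, p₀ = 0.0865.
Under exogeneity and monotonicity, PS = (p₁ − p₀) / (1 − p₀).
PS = (0.253 − 0.0865) / (1 − 0.0865) = 0.1665 / 0.9135 ≈ 0.1823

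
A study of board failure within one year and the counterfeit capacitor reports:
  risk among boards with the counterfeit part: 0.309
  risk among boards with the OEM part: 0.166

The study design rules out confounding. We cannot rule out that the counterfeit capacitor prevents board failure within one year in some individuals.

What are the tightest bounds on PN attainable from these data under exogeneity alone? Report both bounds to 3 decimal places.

Let p₁ = 0.309, p₀ = 0.166.
Under exogeneity alone the bounds on PN are max{0,(p₁−p₀)/p₁} ≤ PN ≤ min{1,(1−p₀)/p₁}.
  lower = (p₁ − p₀)/p₁ = 0.143 / 0.309 ≈ 0.4628
  upper = min{1, (1 − p₀)/p₁} = 0.834 / 0.309 ≈ 2.6990 → capped at 1

0.463 ≤ PN ≤ 1.000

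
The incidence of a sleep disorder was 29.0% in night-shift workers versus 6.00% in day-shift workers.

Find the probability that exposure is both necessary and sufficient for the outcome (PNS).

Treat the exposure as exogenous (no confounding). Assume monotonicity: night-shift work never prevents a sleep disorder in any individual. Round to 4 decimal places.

p₁ = 0.29, p₀ = 0.06.
Under exogeneity and monotonicity, PNS = p₁ − p₀.
PNS = 0.29 − 0.06 = 0.23

PNS ≈ 0.2300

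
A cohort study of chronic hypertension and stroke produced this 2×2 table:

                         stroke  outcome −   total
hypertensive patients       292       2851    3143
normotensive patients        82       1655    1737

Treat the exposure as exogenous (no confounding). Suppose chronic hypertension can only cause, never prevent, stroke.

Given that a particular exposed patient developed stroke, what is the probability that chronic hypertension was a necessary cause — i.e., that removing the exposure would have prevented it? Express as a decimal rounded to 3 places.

p₁ = P(outcome | exposed) = 292/3143 = 0.092905
p₀ = P(outcome | unexposed) = 82/1737 = 0.047208
Under exogeneity and monotonicity, PN = (p₁ − p₀)/p₁.
PN = (0.092905 − 0.047208) / 0.092905 ≈ 0.4919

PN ≈ 0.492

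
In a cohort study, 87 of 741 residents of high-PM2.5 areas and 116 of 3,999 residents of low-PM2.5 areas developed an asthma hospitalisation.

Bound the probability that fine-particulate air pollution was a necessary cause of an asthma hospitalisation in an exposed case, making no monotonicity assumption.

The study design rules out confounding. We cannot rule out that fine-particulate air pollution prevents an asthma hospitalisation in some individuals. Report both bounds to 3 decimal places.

0.753 ≤ PN ≤ 1.000

p₁ = P(outcome | exposed) = 87/741 = 0.11741
p₀ = P(outcome | unexposed) = 116/3999 = 0.029007
Under exogeneity alone the bounds on PN are max{0,(p₁−p₀)/p₁} ≤ PN ≤ min{1,(1−p₀)/p₁}.
  lower = (p₁ − p₀)/p₁ = 0.088402 / 0.11741 ≈ 0.7529
  upper = min{1, (1 − p₀)/p₁} = 0.97099 / 0.11741 ≈ 8.2702 → capped at 1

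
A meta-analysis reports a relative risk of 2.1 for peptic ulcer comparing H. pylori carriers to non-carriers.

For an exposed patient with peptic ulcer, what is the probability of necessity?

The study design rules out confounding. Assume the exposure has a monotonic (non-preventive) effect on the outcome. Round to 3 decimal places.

PN ≈ 0.524

Under exogeneity and monotonicity, PN = (RR − 1) / RR = 1 − 1/RR.
PN = (2.1 − 1) / 2.1 = 1.1 / 2.1 ≈ 0.5238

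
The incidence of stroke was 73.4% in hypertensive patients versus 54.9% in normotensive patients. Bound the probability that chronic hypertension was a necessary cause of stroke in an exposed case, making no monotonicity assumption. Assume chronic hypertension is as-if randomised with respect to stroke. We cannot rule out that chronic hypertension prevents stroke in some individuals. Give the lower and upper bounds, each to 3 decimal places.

p₁ = 0.734, p₀ = 0.549.
Under exogeneity alone the bounds on PN are max{0,(p₁−p₀)/p₁} ≤ PN ≤ min{1,(1−p₀)/p₁}.
  lower = (p₁ − p₀)/p₁ = 0.185 / 0.734 ≈ 0.2520
  upper = min{1, (1 − p₀)/p₁} = 0.451 / 0.734 ≈ 0.6144

0.252 ≤ PN ≤ 0.614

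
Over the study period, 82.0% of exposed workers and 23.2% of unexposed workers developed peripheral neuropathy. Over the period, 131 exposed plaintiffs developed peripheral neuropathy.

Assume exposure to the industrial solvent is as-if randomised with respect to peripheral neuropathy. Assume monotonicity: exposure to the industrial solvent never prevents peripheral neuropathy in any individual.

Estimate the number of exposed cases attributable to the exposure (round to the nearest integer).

about 94 cases

p₁ = 0.82, p₀ = 0.232.
PN = (p₁ − p₀)/p₁ = (0.82 − 0.232) / 0.82 ≈ 0.71707.
Attributable cases ≈ PN × (exposed cases) = 0.71707 × 131 ≈ 93.94.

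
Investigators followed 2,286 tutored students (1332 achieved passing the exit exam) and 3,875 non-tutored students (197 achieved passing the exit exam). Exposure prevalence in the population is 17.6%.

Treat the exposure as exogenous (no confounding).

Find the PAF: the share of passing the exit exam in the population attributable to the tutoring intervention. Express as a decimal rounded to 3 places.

PAF ≈ 0.648

p₁ = P(outcome | exposed) = 1332/2286 = 0.58268
p₀ = P(outcome | unexposed) = 197/3875 = 0.050839
Overall risk P(Y=1) = π·p₁ + (1−π)·p₀ = 0.176×0.58268 + 0.824×0.050839 = 0.14444.
Under exogeneity, PAF = [P(Y=1) − p₀] / P(Y=1).
PAF = (0.14444 − 0.050839) / 0.14444 ≈ 0.6480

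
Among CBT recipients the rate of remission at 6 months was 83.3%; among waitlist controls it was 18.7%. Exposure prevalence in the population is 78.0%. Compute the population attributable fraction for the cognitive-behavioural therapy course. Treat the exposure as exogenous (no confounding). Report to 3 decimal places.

p₁ = 0.833, p₀ = 0.187.
Overall risk P(Y=1) = π·p₁ + (1−π)·p₀ = 0.78×0.833 + 0.22×0.187 = 0.69088.
Under exogeneity, PAF = [P(Y=1) − p₀] / P(Y=1).
PAF = (0.69088 − 0.187) / 0.69088 ≈ 0.7293

PAF ≈ 0.729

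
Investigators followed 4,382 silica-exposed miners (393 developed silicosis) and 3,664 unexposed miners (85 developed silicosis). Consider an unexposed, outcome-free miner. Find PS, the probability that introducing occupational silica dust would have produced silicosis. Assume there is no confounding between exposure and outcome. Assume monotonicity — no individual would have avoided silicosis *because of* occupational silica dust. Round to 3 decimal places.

p₁ = P(outcome | exposed) = 393/4382 = 0.089685
p₀ = P(outcome | unexposed) = 85/3664 = 0.023199
Under exogeneity and monotonicity, PS = (p₁ − p₀) / (1 − p₀).
PS = (0.089685 − 0.023199) / (1 − 0.023199) = 0.066486 / 0.9768 ≈ 0.0681

PS ≈ 0.068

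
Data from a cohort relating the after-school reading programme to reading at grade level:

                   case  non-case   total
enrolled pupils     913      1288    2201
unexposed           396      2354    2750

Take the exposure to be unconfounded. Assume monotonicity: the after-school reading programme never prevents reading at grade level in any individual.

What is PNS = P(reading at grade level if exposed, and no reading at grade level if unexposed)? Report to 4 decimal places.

PNS ≈ 0.2708

p₁ = P(outcome | exposed) = 913/2201 = 0.41481
p₀ = P(outcome | unexposed) = 396/2750 = 0.144
Under exogeneity and monotonicity, PNS = p₁ − p₀.
PNS = 0.41481 − 0.144 = 0.27081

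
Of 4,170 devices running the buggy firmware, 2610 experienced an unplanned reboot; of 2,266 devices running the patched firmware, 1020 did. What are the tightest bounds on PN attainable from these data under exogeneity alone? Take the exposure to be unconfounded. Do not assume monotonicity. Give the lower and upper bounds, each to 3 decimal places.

0.281 ≤ PN ≤ 0.879

p₁ = P(outcome | exposed) = 2610/4170 = 0.6259
p₀ = P(outcome | unexposed) = 1020/2266 = 0.45013
Under exogeneity alone the bounds on PN are max{0,(p₁−p₀)/p₁} ≤ PN ≤ min{1,(1−p₀)/p₁}.
  lower = (p₁ − p₀)/p₁ = 0.17577 / 0.6259 ≈ 0.2808
  upper = min{1, (1 − p₀)/p₁} = 0.54987 / 0.6259 ≈ 0.8785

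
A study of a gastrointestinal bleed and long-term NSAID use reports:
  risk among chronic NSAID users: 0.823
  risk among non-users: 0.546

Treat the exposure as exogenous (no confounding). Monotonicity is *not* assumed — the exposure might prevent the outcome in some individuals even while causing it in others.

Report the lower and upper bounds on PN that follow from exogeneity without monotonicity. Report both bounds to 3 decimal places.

0.337 ≤ PN ≤ 0.552

Let p₁ = 0.823, p₀ = 0.546.
Under exogeneity alone the bounds on PN are max{0,(p₁−p₀)/p₁} ≤ PN ≤ min{1,(1−p₀)/p₁}.
  lower = (p₁ − p₀)/p₁ = 0.277 / 0.823 ≈ 0.3366
  upper = min{1, (1 − p₀)/p₁} = 0.454 / 0.823 ≈ 0.5516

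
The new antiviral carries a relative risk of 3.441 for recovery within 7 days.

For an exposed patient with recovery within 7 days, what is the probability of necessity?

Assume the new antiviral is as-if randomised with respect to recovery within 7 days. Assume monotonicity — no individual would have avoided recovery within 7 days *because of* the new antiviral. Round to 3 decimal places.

Under exogeneity and monotonicity, PN = (RR − 1) / RR = 1 − 1/RR.
PN = (3.441 − 1) / 3.441 = 2.441 / 3.441 ≈ 0.7094

PN ≈ 0.709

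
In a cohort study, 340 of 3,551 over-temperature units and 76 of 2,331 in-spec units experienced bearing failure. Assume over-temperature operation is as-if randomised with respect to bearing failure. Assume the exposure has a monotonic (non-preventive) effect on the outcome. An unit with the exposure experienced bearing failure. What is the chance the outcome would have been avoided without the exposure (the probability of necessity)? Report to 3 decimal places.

PN ≈ 0.659

p₁ = P(outcome | exposed) = 340/3551 = 0.095748
p₀ = P(outcome | unexposed) = 76/2331 = 0.032604
Under exogeneity and monotonicity, PN = (p₁ − p₀) / p₁.
PN = (0.095748 − 0.032604) / 0.095748 = 0.063144 / 0.095748 ≈ 0.6595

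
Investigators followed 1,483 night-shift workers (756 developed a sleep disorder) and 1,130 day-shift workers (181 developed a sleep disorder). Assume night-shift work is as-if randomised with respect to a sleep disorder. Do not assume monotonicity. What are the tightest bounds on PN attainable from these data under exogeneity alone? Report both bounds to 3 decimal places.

p₁ = P(outcome | exposed) = 756/1483 = 0.50978
p₀ = P(outcome | unexposed) = 181/1130 = 0.16018
Under exogeneity alone the bounds on PN are max{0,(p₁−p₀)/p₁} ≤ PN ≤ min{1,(1−p₀)/p₁}.
  lower = (p₁ − p₀)/p₁ = 0.3496 / 0.50978 ≈ 0.6858
  upper = min{1, (1 − p₀)/p₁} = 0.83982 / 0.50978 ≈ 1.6474 → capped at 1

0.686 ≤ PN ≤ 1.000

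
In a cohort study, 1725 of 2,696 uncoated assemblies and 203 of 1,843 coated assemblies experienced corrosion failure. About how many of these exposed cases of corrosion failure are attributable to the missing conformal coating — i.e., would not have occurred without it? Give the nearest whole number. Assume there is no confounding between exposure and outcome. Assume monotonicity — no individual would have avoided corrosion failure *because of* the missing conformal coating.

p₁ = P(outcome | exposed) = 1725/2696 = 0.63984
p₀ = P(outcome | unexposed) = 203/1843 = 0.11015
PN = (p₁ − p₀)/p₁ = (0.63984 − 0.11015) / 0.63984 ≈ 0.82785.
Attributable cases ≈ PN × (exposed cases) = 0.82785 × 1725 ≈ 1428.05.

about 1428 cases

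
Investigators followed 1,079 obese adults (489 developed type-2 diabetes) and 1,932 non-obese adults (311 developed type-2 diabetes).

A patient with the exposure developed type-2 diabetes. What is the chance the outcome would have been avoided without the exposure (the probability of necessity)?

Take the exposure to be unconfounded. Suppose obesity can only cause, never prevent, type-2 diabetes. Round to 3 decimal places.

p₁ = P(outcome | exposed) = 489/1079 = 0.4532
p₀ = P(outcome | unexposed) = 311/1932 = 0.16097
Under exogeneity and monotonicity, PN = (p₁ − p₀) / p₁.
PN = (0.4532 − 0.16097) / 0.4532 = 0.29222 / 0.4532 ≈ 0.6448

PN ≈ 0.645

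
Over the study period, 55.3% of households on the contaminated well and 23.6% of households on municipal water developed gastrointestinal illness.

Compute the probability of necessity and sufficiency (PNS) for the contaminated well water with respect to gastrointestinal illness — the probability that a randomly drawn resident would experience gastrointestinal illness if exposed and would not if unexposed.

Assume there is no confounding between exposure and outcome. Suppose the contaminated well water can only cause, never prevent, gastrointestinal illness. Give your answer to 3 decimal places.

p₁ = 0.553, p₀ = 0.236.
Under exogeneity and monotonicity, PNS = p₁ − p₀.
PNS = 0.553 − 0.236 = 0.317

PNS ≈ 0.317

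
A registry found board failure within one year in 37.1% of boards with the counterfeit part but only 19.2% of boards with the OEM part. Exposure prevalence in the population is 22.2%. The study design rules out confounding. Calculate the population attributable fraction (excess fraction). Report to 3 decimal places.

PAF ≈ 0.171

p₁ = 0.371, p₀ = 0.192.
Overall risk P(Y=1) = π·p₁ + (1−π)·p₀ = 0.222×0.371 + 0.778×0.192 = 0.23174.
Under exogeneity, PAF = [P(Y=1) − p₀] / P(Y=1).
PAF = (0.23174 − 0.192) / 0.23174 ≈ 0.1715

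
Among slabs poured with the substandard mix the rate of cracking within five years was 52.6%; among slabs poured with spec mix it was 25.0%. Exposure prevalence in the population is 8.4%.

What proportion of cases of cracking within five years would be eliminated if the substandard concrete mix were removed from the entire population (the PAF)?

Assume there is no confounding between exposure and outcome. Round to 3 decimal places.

PAF ≈ 0.085

p₁ = 0.526, p₀ = 0.25.
Overall risk P(Y=1) = π·p₁ + (1−π)·p₀ = 0.084×0.526 + 0.916×0.25 = 0.27318.
Under exogeneity, PAF = [P(Y=1) − p₀] / P(Y=1).
PAF = (0.27318 − 0.25) / 0.27318 ≈ 0.0849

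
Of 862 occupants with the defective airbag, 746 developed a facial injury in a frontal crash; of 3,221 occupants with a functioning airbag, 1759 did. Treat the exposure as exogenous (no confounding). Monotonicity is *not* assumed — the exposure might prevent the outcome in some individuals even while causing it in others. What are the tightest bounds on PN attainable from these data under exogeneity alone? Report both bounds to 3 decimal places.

0.369 ≤ PN ≤ 0.524

p₁ = P(outcome | exposed) = 746/862 = 0.86543
p₀ = P(outcome | unexposed) = 1759/3221 = 0.5461
Under exogeneity alone the bounds on PN are max{0,(p₁−p₀)/p₁} ≤ PN ≤ min{1,(1−p₀)/p₁}.
  lower = (p₁ − p₀)/p₁ = 0.31933 / 0.86543 ≈ 0.3690
  upper = min{1, (1 − p₀)/p₁} = 0.4539 / 0.86543 ≈ 0.5245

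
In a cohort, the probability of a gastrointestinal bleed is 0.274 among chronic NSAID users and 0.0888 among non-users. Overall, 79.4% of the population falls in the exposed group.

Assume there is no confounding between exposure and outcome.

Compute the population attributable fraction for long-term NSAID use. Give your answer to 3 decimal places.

Let p₁ = 0.274, p₀ = 0.0888.
Overall risk P(Y=1) = π·p₁ + (1−π)·p₀ = 0.794×0.274 + 0.206×0.0888 = 0.23585.
Under exogeneity, PAF = [P(Y=1) − p₀] / P(Y=1).
PAF = (0.23585 − 0.0888) / 0.23585 ≈ 0.6235

PAF ≈ 0.623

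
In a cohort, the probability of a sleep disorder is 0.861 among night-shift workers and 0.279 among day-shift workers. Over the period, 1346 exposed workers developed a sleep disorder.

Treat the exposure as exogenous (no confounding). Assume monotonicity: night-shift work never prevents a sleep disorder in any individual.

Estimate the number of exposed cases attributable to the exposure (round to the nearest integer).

Let p₁ = 0.861, p₀ = 0.279.
PN = (p₁ − p₀)/p₁ = (0.861 − 0.279) / 0.861 ≈ 0.67596.
Attributable cases ≈ PN × (exposed cases) = 0.67596 × 1346 ≈ 909.84.

about 910 cases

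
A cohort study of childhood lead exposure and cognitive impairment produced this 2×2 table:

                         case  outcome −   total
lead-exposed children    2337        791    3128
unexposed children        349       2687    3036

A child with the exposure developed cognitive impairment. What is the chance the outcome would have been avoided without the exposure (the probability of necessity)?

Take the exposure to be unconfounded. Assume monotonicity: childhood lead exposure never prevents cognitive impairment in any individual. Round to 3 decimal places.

PN ≈ 0.846

p₁ = P(outcome | exposed) = 2337/3128 = 0.74712
p₀ = P(outcome | unexposed) = 349/3036 = 0.11495
Under exogeneity and monotonicity, PN = (p₁ − p₀)/p₁.
PN = (0.74712 − 0.11495) / 0.74712 ≈ 0.8461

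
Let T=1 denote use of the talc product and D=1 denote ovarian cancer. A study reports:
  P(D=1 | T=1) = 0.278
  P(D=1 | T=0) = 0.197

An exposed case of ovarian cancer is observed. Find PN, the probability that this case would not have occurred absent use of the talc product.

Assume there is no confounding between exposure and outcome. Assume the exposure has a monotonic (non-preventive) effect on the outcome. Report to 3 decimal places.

Let p₁ = 0.278, p₀ = 0.197.
Under exogeneity and monotonicity, PN = (p₁ − p₀) / p₁.
PN = (0.278 − 0.197) / 0.278 = 0.081 / 0.278 ≈ 0.2914

PN ≈ 0.291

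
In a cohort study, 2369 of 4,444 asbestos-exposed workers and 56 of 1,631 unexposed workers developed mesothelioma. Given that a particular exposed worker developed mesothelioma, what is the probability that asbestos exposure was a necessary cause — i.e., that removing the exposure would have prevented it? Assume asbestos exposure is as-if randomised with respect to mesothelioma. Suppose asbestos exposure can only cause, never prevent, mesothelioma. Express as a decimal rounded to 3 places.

p₁ = P(outcome | exposed) = 2369/4444 = 0.53308
p₀ = P(outcome | unexposed) = 56/1631 = 0.034335
Under exogeneity and monotonicity, PN = (p₁ − p₀) / p₁.
PN = (0.53308 − 0.034335) / 0.53308 = 0.49874 / 0.53308 ≈ 0.9356

PN ≈ 0.936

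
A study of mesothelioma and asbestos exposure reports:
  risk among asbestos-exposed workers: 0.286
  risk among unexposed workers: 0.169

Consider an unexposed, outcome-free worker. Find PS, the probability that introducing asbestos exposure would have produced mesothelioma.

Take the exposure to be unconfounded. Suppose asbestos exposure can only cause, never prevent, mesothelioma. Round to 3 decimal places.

PS ≈ 0.141

Let p₁ = 0.286, p₀ = 0.169.
Under exogeneity and monotonicity, PS = (p₁ − p₀) / (1 − p₀).
PS = (0.286 − 0.169) / (1 − 0.169) = 0.117 / 0.831 ≈ 0.1408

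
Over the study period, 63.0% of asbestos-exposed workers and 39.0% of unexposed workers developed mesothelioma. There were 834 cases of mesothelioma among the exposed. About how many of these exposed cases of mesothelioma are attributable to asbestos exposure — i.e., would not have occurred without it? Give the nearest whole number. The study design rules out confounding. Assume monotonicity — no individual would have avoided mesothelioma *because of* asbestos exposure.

p₁ = 0.63, p₀ = 0.39.
PN = (p₁ − p₀)/p₁ = (0.63 − 0.39) / 0.63 ≈ 0.38095.
Attributable cases ≈ PN × (exposed cases) = 0.38095 × 834 ≈ 317.71.

about 318 cases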